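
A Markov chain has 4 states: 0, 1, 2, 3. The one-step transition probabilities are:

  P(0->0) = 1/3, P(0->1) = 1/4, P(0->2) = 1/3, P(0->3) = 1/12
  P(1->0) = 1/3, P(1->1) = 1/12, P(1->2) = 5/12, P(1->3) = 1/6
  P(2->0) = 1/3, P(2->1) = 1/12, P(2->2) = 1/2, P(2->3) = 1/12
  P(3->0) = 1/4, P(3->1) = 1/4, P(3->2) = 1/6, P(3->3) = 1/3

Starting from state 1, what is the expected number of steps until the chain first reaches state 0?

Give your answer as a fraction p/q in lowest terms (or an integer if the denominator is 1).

Answer: 428/137

Derivation:
Let h_i = expected steps to first reach 0 from state i.
Boundary: h_0 = 0.
First-step equations for the other states:
  h_1 = 1 + 1/3*h_0 + 1/12*h_1 + 5/12*h_2 + 1/6*h_3
  h_2 = 1 + 1/3*h_0 + 1/12*h_1 + 1/2*h_2 + 1/12*h_3
  h_3 = 1 + 1/4*h_0 + 1/4*h_1 + 1/6*h_2 + 1/3*h_3

Substituting h_0 = 0 and rearranging gives the linear system (I - Q) h = 1:
  [11/12, -5/12, -1/6] . (h_1, h_2, h_3) = 1
  [-1/12, 1/2, -1/12] . (h_1, h_2, h_3) = 1
  [-1/4, -1/6, 2/3] . (h_1, h_2, h_3) = 1

Solving yields:
  h_1 = 428/137
  h_2 = 424/137
  h_3 = 472/137

Starting state is 1, so the expected hitting time is h_1 = 428/137.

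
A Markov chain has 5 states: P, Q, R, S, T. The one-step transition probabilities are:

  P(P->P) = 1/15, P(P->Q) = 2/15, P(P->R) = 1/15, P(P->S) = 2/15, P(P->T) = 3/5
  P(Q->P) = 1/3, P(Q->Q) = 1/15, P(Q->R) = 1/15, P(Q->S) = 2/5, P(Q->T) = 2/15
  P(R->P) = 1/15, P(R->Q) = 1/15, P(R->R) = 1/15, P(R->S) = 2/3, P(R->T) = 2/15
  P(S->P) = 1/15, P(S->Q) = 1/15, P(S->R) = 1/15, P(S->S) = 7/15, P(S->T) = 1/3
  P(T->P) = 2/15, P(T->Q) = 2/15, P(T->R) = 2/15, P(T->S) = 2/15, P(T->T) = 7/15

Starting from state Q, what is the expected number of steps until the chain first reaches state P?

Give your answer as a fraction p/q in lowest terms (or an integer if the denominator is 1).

Answer: 126/19

Derivation:
Let h_i = expected steps to first reach P from state i.
Boundary: h_P = 0.
First-step equations for the other states:
  h_Q = 1 + 1/3*h_P + 1/15*h_Q + 1/15*h_R + 2/5*h_S + 2/15*h_T
  h_R = 1 + 1/15*h_P + 1/15*h_Q + 1/15*h_R + 2/3*h_S + 2/15*h_T
  h_S = 1 + 1/15*h_P + 1/15*h_Q + 1/15*h_R + 7/15*h_S + 1/3*h_T
  h_T = 1 + 2/15*h_P + 2/15*h_Q + 2/15*h_R + 2/15*h_S + 7/15*h_T

Substituting h_P = 0 and rearranging gives the linear system (I - Q) h = 1:
  [14/15, -1/15, -2/5, -2/15] . (h_Q, h_R, h_S, h_T) = 1
  [-1/15, 14/15, -2/3, -2/15] . (h_Q, h_R, h_S, h_T) = 1
  [-1/15, -1/15, 8/15, -1/3] . (h_Q, h_R, h_S, h_T) = 1
  [-2/15, -2/15, -2/15, 8/15] . (h_Q, h_R, h_S, h_T) = 1

Solving yields:
  h_Q = 126/19
  h_R = 512/57
  h_S = 335/38
  h_T = 455/57

Starting state is Q, so the expected hitting time is h_Q = 126/19.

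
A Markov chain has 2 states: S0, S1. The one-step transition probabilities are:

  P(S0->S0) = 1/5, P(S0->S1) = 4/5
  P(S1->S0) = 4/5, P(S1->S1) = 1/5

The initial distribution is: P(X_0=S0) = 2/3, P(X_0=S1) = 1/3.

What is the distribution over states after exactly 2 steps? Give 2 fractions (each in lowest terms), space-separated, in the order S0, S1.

Propagating the distribution step by step (d_{t+1} = d_t * P):
d_0 = (S0=2/3, S1=1/3)
  d_1[S0] = 2/3*1/5 + 1/3*4/5 = 2/5
  d_1[S1] = 2/3*4/5 + 1/3*1/5 = 3/5
d_1 = (S0=2/5, S1=3/5)
  d_2[S0] = 2/5*1/5 + 3/5*4/5 = 14/25
  d_2[S1] = 2/5*4/5 + 3/5*1/5 = 11/25
d_2 = (S0=14/25, S1=11/25)

Answer: 14/25 11/25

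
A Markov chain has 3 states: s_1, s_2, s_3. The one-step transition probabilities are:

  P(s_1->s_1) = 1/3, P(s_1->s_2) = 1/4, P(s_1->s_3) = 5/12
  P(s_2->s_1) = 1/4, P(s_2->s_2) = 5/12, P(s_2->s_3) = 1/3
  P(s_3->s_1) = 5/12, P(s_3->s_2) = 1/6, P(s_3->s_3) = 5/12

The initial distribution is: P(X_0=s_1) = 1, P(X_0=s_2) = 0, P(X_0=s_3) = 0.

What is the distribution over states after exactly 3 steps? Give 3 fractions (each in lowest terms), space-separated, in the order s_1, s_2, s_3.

Answer: 149/432 449/1728 683/1728

Derivation:
Propagating the distribution step by step (d_{t+1} = d_t * P):
d_0 = (s_1=1, s_2=0, s_3=0)
  d_1[s_1] = 1*1/3 + 0*1/4 + 0*5/12 = 1/3
  d_1[s_2] = 1*1/4 + 0*5/12 + 0*1/6 = 1/4
  d_1[s_3] = 1*5/12 + 0*1/3 + 0*5/12 = 5/12
d_1 = (s_1=1/3, s_2=1/4, s_3=5/12)
  d_2[s_1] = 1/3*1/3 + 1/4*1/4 + 5/12*5/12 = 25/72
  d_2[s_2] = 1/3*1/4 + 1/4*5/12 + 5/12*1/6 = 37/144
  d_2[s_3] = 1/3*5/12 + 1/4*1/3 + 5/12*5/12 = 19/48
d_2 = (s_1=25/72, s_2=37/144, s_3=19/48)
  d_3[s_1] = 25/72*1/3 + 37/144*1/4 + 19/48*5/12 = 149/432
  d_3[s_2] = 25/72*1/4 + 37/144*5/12 + 19/48*1/6 = 449/1728
  d_3[s_3] = 25/72*5/12 + 37/144*1/3 + 19/48*5/12 = 683/1728
d_3 = (s_1=149/432, s_2=449/1728, s_3=683/1728)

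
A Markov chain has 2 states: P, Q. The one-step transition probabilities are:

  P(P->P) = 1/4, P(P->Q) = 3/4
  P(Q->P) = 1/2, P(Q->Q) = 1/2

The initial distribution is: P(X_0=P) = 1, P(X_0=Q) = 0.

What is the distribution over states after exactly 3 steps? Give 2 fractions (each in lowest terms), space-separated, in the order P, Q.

Answer: 25/64 39/64

Derivation:
Propagating the distribution step by step (d_{t+1} = d_t * P):
d_0 = (P=1, Q=0)
  d_1[P] = 1*1/4 + 0*1/2 = 1/4
  d_1[Q] = 1*3/4 + 0*1/2 = 3/4
d_1 = (P=1/4, Q=3/4)
  d_2[P] = 1/4*1/4 + 3/4*1/2 = 7/16
  d_2[Q] = 1/4*3/4 + 3/4*1/2 = 9/16
d_2 = (P=7/16, Q=9/16)
  d_3[P] = 7/16*1/4 + 9/16*1/2 = 25/64
  d_3[Q] = 7/16*3/4 + 9/16*1/2 = 39/64
d_3 = (P=25/64, Q=39/64)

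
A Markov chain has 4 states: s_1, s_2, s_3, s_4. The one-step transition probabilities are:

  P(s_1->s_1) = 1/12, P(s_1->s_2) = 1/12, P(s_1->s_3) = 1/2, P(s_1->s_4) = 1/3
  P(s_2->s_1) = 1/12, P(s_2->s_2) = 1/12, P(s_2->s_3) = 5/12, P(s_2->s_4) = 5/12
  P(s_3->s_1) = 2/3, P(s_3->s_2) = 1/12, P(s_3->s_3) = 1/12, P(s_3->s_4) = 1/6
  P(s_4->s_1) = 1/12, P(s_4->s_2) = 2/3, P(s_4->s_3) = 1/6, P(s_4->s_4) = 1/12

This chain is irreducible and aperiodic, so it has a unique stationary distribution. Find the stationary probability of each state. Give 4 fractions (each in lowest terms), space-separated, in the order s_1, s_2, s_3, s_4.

The stationary distribution satisfies pi = pi * P, i.e.:
  pi_s_1 = 1/12*pi_s_1 + 1/12*pi_s_2 + 2/3*pi_s_3 + 1/12*pi_s_4
  pi_s_2 = 1/12*pi_s_1 + 1/12*pi_s_2 + 1/12*pi_s_3 + 2/3*pi_s_4
  pi_s_3 = 1/2*pi_s_1 + 5/12*pi_s_2 + 1/12*pi_s_3 + 1/6*pi_s_4
  pi_s_4 = 1/3*pi_s_1 + 5/12*pi_s_2 + 1/6*pi_s_3 + 1/12*pi_s_4
with normalization: pi_s_1 + pi_s_2 + pi_s_3 + pi_s_4 = 1.

Using the first 3 balance equations plus normalization, the linear system A*pi = b is:
  [-11/12, 1/12, 2/3, 1/12] . pi = 0
  [1/12, -11/12, 1/12, 2/3] . pi = 0
  [1/2, 5/12, -11/12, 1/6] . pi = 0
  [1, 1, 1, 1] . pi = 1

Solving yields:
  pi_s_1 = 702/2831
  pi_s_2 = 639/2831
  pi_s_3 = 799/2831
  pi_s_4 = 691/2831

Verification (pi * P):
  702/2831*1/12 + 639/2831*1/12 + 799/2831*2/3 + 691/2831*1/12 = 702/2831 = pi_s_1  (ok)
  702/2831*1/12 + 639/2831*1/12 + 799/2831*1/12 + 691/2831*2/3 = 639/2831 = pi_s_2  (ok)
  702/2831*1/2 + 639/2831*5/12 + 799/2831*1/12 + 691/2831*1/6 = 799/2831 = pi_s_3  (ok)
  702/2831*1/3 + 639/2831*5/12 + 799/2831*1/6 + 691/2831*1/12 = 691/2831 = pi_s_4  (ok)

Answer: 702/2831 639/2831 799/2831 691/2831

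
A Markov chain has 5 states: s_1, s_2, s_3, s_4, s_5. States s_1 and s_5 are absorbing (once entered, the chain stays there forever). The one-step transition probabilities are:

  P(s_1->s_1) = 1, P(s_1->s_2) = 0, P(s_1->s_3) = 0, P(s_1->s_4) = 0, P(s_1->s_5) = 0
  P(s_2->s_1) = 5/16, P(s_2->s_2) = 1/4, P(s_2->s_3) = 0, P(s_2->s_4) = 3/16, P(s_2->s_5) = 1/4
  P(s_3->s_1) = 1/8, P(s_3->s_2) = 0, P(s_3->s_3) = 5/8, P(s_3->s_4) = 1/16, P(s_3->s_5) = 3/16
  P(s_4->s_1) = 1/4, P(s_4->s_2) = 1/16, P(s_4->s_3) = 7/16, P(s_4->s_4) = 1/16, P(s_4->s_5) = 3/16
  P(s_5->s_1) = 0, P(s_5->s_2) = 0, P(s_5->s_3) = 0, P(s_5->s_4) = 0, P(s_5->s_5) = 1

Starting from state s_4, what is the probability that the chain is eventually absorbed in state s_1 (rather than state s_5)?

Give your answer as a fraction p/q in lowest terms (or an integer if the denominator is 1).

Answer: 81/163

Derivation:
Let a_i = P(absorbed in s_1 | start in state i).
Boundary conditions: a_s_1 = 1, a_s_5 = 0.
For each transient state i, a_i = sum_j P(i->j) * a_j:
  a_s_2 = 5/16*a_s_1 + 1/4*a_s_2 + 0*a_s_3 + 3/16*a_s_4 + 1/4*a_s_5
  a_s_3 = 1/8*a_s_1 + 0*a_s_2 + 5/8*a_s_3 + 1/16*a_s_4 + 3/16*a_s_5
  a_s_4 = 1/4*a_s_1 + 1/16*a_s_2 + 7/16*a_s_3 + 1/16*a_s_4 + 3/16*a_s_5

Substituting a_s_1 = 1 and a_s_5 = 0, rearrange to (I - Q) a = r where r[i] = P(i -> s_1):
  [3/4, 0, -3/16] . (a_s_2, a_s_3, a_s_4) = 5/16
  [0, 3/8, -1/16] . (a_s_2, a_s_3, a_s_4) = 1/8
  [-1/16, -7/16, 15/16] . (a_s_2, a_s_3, a_s_4) = 1/4

Solving yields:
  a_s_2 = 529/978
  a_s_3 = 407/978
  a_s_4 = 81/163

Starting state is s_4, so the absorption probability is a_s_4 = 81/163.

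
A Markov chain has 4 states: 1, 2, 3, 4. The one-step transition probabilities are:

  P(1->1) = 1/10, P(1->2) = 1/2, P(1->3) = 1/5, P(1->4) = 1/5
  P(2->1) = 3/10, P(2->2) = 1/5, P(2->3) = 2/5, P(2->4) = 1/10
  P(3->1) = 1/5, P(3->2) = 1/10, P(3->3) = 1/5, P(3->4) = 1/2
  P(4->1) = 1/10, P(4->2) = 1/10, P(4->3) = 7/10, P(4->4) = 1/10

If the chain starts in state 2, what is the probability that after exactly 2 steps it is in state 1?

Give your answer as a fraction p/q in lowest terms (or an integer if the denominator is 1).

Computing P^2 by repeated multiplication:
P^1 =
  1: [1/10, 1/2, 1/5, 1/5]
  2: [3/10, 1/5, 2/5, 1/10]
  3: [1/5, 1/10, 1/5, 1/2]
  4: [1/10, 1/10, 7/10, 1/10]
P^2 =
  1: [11/50, 19/100, 2/5, 19/100]
  2: [9/50, 6/25, 29/100, 29/100]
  3: [7/50, 19/100, 47/100, 1/5]
  4: [19/100, 3/20, 27/100, 39/100]

(P^2)[2 -> 1] = 9/50

Answer: 9/50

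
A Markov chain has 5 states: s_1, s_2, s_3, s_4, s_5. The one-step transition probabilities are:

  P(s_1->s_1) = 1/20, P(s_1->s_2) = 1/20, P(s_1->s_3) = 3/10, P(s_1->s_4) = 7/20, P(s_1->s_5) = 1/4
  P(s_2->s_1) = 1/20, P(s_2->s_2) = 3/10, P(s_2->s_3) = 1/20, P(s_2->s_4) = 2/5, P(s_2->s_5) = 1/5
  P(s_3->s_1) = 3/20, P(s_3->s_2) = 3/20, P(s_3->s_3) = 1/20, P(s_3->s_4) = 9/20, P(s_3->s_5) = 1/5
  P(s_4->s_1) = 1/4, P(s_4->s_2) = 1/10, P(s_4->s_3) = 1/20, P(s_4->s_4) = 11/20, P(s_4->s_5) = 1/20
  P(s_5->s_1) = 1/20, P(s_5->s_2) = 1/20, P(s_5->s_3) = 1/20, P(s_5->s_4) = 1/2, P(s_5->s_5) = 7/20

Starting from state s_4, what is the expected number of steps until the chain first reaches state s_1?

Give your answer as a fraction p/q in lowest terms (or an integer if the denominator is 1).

Let h_i = expected steps to first reach s_1 from state i.
Boundary: h_s_1 = 0.
First-step equations for the other states:
  h_s_2 = 1 + 1/20*h_s_1 + 3/10*h_s_2 + 1/20*h_s_3 + 2/5*h_s_4 + 1/5*h_s_5
  h_s_3 = 1 + 3/20*h_s_1 + 3/20*h_s_2 + 1/20*h_s_3 + 9/20*h_s_4 + 1/5*h_s_5
  h_s_4 = 1 + 1/4*h_s_1 + 1/10*h_s_2 + 1/20*h_s_3 + 11/20*h_s_4 + 1/20*h_s_5
  h_s_5 = 1 + 1/20*h_s_1 + 1/20*h_s_2 + 1/20*h_s_3 + 1/2*h_s_4 + 7/20*h_s_5

Substituting h_s_1 = 0 and rearranging gives the linear system (I - Q) h = 1:
  [7/10, -1/20, -2/5, -1/5] . (h_s_2, h_s_3, h_s_4, h_s_5) = 1
  [-3/20, 19/20, -9/20, -1/5] . (h_s_2, h_s_3, h_s_4, h_s_5) = 1
  [-1/10, -1/20, 9/20, -1/20] . (h_s_2, h_s_3, h_s_4, h_s_5) = 1
  [-1/20, -1/20, -1/2, 13/20] . (h_s_2, h_s_3, h_s_4, h_s_5) = 1

Solving yields:
  h_s_2 = 59000/9039
  h_s_3 = 52420/9039
  h_s_4 = 45400/9039
  h_s_5 = 57400/9039

Starting state is s_4, so the expected hitting time is h_s_4 = 45400/9039.

Answer: 45400/9039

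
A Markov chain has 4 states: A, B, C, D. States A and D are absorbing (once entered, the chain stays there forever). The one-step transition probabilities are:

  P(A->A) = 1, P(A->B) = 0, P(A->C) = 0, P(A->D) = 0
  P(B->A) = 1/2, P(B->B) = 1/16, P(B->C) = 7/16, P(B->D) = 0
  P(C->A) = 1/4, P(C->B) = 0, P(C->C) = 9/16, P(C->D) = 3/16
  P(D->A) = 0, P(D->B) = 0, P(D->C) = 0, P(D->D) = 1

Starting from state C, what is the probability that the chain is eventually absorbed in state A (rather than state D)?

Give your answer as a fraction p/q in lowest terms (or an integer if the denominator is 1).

Answer: 4/7

Derivation:
Let a_i = P(absorbed in A | start in state i).
Boundary conditions: a_A = 1, a_D = 0.
For each transient state i, a_i = sum_j P(i->j) * a_j:
  a_B = 1/2*a_A + 1/16*a_B + 7/16*a_C + 0*a_D
  a_C = 1/4*a_A + 0*a_B + 9/16*a_C + 3/16*a_D

Substituting a_A = 1 and a_D = 0, rearrange to (I - Q) a = r where r[i] = P(i -> A):
  [15/16, -7/16] . (a_B, a_C) = 1/2
  [0, 7/16] . (a_B, a_C) = 1/4

Solving yields:
  a_B = 4/5
  a_C = 4/7

Starting state is C, so the absorption probability is a_C = 4/7.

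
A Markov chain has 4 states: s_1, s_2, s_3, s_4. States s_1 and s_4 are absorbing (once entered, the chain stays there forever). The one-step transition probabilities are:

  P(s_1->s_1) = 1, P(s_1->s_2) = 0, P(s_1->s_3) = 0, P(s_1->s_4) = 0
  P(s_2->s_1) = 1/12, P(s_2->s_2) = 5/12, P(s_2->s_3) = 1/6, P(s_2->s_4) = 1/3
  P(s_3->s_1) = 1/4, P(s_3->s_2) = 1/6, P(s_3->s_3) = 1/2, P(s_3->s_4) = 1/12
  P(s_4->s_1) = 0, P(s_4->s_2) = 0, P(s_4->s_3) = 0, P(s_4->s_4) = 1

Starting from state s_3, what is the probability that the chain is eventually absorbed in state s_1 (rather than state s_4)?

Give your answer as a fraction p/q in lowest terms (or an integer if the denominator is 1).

Let a_i = P(absorbed in s_1 | start in state i).
Boundary conditions: a_s_1 = 1, a_s_4 = 0.
For each transient state i, a_i = sum_j P(i->j) * a_j:
  a_s_2 = 1/12*a_s_1 + 5/12*a_s_2 + 1/6*a_s_3 + 1/3*a_s_4
  a_s_3 = 1/4*a_s_1 + 1/6*a_s_2 + 1/2*a_s_3 + 1/12*a_s_4

Substituting a_s_1 = 1 and a_s_4 = 0, rearrange to (I - Q) a = r where r[i] = P(i -> s_1):
  [7/12, -1/6] . (a_s_2, a_s_3) = 1/12
  [-1/6, 1/2] . (a_s_2, a_s_3) = 1/4

Solving yields:
  a_s_2 = 6/19
  a_s_3 = 23/38

Starting state is s_3, so the absorption probability is a_s_3 = 23/38.

Answer: 23/38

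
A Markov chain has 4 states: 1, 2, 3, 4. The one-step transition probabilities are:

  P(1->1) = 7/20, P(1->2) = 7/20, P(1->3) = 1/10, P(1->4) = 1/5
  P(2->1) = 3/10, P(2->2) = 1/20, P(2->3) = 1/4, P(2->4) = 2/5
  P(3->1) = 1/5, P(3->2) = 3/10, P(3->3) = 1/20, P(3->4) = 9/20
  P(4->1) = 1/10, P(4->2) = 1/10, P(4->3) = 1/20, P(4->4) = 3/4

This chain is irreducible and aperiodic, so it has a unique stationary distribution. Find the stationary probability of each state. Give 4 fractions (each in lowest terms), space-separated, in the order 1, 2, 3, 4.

The stationary distribution satisfies pi = pi * P, i.e.:
  pi_1 = 7/20*pi_1 + 3/10*pi_2 + 1/5*pi_3 + 1/10*pi_4
  pi_2 = 7/20*pi_1 + 1/20*pi_2 + 3/10*pi_3 + 1/10*pi_4
  pi_3 = 1/10*pi_1 + 1/4*pi_2 + 1/20*pi_3 + 1/20*pi_4
  pi_4 = 1/5*pi_1 + 2/5*pi_2 + 9/20*pi_3 + 3/4*pi_4
with normalization: pi_1 + pi_2 + pi_3 + pi_4 = 1.

Using the first 3 balance equations plus normalization, the linear system A*pi = b is:
  [-13/20, 3/10, 1/5, 1/10] . pi = 0
  [7/20, -19/20, 3/10, 1/10] . pi = 0
  [1/10, 1/4, -19/20, 1/20] . pi = 0
  [1, 1, 1, 1] . pi = 1

Solving yields:
  pi_1 = 521/2781
  pi_2 = 437/2781
  pi_3 = 505/5562
  pi_4 = 349/618

Verification (pi * P):
  521/2781*7/20 + 437/2781*3/10 + 505/5562*1/5 + 349/618*1/10 = 521/2781 = pi_1  (ok)
  521/2781*7/20 + 437/2781*1/20 + 505/5562*3/10 + 349/618*1/10 = 437/2781 = pi_2  (ok)
  521/2781*1/10 + 437/2781*1/4 + 505/5562*1/20 + 349/618*1/20 = 505/5562 = pi_3  (ok)
  521/2781*1/5 + 437/2781*2/5 + 505/5562*9/20 + 349/618*3/4 = 349/618 = pi_4  (ok)

Answer: 521/2781 437/2781 505/5562 349/618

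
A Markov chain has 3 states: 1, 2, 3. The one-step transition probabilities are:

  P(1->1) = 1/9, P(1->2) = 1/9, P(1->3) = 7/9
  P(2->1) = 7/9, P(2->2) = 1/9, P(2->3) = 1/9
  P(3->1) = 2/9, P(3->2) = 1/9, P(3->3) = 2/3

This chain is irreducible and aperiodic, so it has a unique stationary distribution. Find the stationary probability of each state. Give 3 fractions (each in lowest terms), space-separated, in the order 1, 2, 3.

Answer: 23/90 1/9 19/30

Derivation:
The stationary distribution satisfies pi = pi * P, i.e.:
  pi_1 = 1/9*pi_1 + 7/9*pi_2 + 2/9*pi_3
  pi_2 = 1/9*pi_1 + 1/9*pi_2 + 1/9*pi_3
  pi_3 = 7/9*pi_1 + 1/9*pi_2 + 2/3*pi_3
with normalization: pi_1 + pi_2 + pi_3 = 1.

Using the first 2 balance equations plus normalization, the linear system A*pi = b is:
  [-8/9, 7/9, 2/9] . pi = 0
  [1/9, -8/9, 1/9] . pi = 0
  [1, 1, 1] . pi = 1

Solving yields:
  pi_1 = 23/90
  pi_2 = 1/9
  pi_3 = 19/30

Verification (pi * P):
  23/90*1/9 + 1/9*7/9 + 19/30*2/9 = 23/90 = pi_1  (ok)
  23/90*1/9 + 1/9*1/9 + 19/30*1/9 = 1/9 = pi_2  (ok)
  23/90*7/9 + 1/9*1/9 + 19/30*2/3 = 19/30 = pi_3  (ok)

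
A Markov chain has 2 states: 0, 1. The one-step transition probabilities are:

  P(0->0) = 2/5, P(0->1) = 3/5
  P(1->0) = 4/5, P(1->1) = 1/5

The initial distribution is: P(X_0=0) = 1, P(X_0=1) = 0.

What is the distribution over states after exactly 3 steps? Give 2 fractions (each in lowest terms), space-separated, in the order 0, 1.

Answer: 68/125 57/125

Derivation:
Propagating the distribution step by step (d_{t+1} = d_t * P):
d_0 = (0=1, 1=0)
  d_1[0] = 1*2/5 + 0*4/5 = 2/5
  d_1[1] = 1*3/5 + 0*1/5 = 3/5
d_1 = (0=2/5, 1=3/5)
  d_2[0] = 2/5*2/5 + 3/5*4/5 = 16/25
  d_2[1] = 2/5*3/5 + 3/5*1/5 = 9/25
d_2 = (0=16/25, 1=9/25)
  d_3[0] = 16/25*2/5 + 9/25*4/5 = 68/125
  d_3[1] = 16/25*3/5 + 9/25*1/5 = 57/125
d_3 = (0=68/125, 1=57/125)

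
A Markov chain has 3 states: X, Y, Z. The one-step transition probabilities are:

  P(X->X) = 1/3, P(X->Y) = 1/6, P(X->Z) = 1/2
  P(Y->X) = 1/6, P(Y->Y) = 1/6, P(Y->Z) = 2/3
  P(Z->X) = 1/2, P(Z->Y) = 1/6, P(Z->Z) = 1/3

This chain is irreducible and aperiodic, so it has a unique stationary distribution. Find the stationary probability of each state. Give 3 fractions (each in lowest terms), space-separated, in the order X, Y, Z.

Answer: 8/21 1/6 19/42

Derivation:
The stationary distribution satisfies pi = pi * P, i.e.:
  pi_X = 1/3*pi_X + 1/6*pi_Y + 1/2*pi_Z
  pi_Y = 1/6*pi_X + 1/6*pi_Y + 1/6*pi_Z
  pi_Z = 1/2*pi_X + 2/3*pi_Y + 1/3*pi_Z
with normalization: pi_X + pi_Y + pi_Z = 1.

Using the first 2 balance equations plus normalization, the linear system A*pi = b is:
  [-2/3, 1/6, 1/2] . pi = 0
  [1/6, -5/6, 1/6] . pi = 0
  [1, 1, 1] . pi = 1

Solving yields:
  pi_X = 8/21
  pi_Y = 1/6
  pi_Z = 19/42

Verification (pi * P):
  8/21*1/3 + 1/6*1/6 + 19/42*1/2 = 8/21 = pi_X  (ok)
  8/21*1/6 + 1/6*1/6 + 19/42*1/6 = 1/6 = pi_Y  (ok)
  8/21*1/2 + 1/6*2/3 + 19/42*1/3 = 19/42 = pi_Z  (ok)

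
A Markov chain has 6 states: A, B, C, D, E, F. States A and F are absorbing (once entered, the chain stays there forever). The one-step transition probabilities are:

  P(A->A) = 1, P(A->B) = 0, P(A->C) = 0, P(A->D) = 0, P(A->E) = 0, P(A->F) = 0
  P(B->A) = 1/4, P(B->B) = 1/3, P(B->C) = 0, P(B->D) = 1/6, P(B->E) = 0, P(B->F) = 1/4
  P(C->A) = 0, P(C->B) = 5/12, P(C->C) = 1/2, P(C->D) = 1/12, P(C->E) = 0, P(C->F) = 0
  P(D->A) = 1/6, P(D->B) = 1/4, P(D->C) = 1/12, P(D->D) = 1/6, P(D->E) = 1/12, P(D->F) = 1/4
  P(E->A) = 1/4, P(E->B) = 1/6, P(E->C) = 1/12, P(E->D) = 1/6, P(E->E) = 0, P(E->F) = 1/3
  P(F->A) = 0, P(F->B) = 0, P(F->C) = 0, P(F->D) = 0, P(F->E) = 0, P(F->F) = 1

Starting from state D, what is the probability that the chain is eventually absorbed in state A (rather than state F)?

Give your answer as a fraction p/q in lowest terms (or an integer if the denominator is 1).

Let a_i = P(absorbed in A | start in state i).
Boundary conditions: a_A = 1, a_F = 0.
For each transient state i, a_i = sum_j P(i->j) * a_j:
  a_B = 1/4*a_A + 1/3*a_B + 0*a_C + 1/6*a_D + 0*a_E + 1/4*a_F
  a_C = 0*a_A + 5/12*a_B + 1/2*a_C + 1/12*a_D + 0*a_E + 0*a_F
  a_D = 1/6*a_A + 1/4*a_B + 1/12*a_C + 1/6*a_D + 1/12*a_E + 1/4*a_F
  a_E = 1/4*a_A + 1/6*a_B + 1/12*a_C + 1/6*a_D + 0*a_E + 1/3*a_F

Substituting a_A = 1 and a_F = 0, rearrange to (I - Q) a = r where r[i] = P(i -> A):
  [2/3, 0, -1/6, 0] . (a_B, a_C, a_D, a_E) = 1/4
  [-5/12, 1/2, -1/12, 0] . (a_B, a_C, a_D, a_E) = 0
  [-1/4, -1/12, 5/6, -1/12] . (a_B, a_C, a_D, a_E) = 1/6
  [-1/6, -1/12, -1/6, 1] . (a_B, a_C, a_D, a_E) = 1/4

Solving yields:
  a_B = 803/1658
  a_C = 395/829
  a_D = 725/1658
  a_E = 735/1658

Starting state is D, so the absorption probability is a_D = 725/1658.

Answer: 725/1658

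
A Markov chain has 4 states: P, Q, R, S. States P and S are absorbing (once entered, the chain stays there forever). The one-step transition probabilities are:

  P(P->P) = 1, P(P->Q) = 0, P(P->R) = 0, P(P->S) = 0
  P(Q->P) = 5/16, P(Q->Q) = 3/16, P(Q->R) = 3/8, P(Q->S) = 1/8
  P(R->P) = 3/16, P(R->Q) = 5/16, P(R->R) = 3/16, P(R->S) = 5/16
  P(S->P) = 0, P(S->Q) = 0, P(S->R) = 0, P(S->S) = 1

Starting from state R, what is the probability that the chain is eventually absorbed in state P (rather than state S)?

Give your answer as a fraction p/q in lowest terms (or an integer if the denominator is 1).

Answer: 64/139

Derivation:
Let a_i = P(absorbed in P | start in state i).
Boundary conditions: a_P = 1, a_S = 0.
For each transient state i, a_i = sum_j P(i->j) * a_j:
  a_Q = 5/16*a_P + 3/16*a_Q + 3/8*a_R + 1/8*a_S
  a_R = 3/16*a_P + 5/16*a_Q + 3/16*a_R + 5/16*a_S

Substituting a_P = 1 and a_S = 0, rearrange to (I - Q) a = r where r[i] = P(i -> P):
  [13/16, -3/8] . (a_Q, a_R) = 5/16
  [-5/16, 13/16] . (a_Q, a_R) = 3/16

Solving yields:
  a_Q = 83/139
  a_R = 64/139

Starting state is R, so the absorption probability is a_R = 64/139.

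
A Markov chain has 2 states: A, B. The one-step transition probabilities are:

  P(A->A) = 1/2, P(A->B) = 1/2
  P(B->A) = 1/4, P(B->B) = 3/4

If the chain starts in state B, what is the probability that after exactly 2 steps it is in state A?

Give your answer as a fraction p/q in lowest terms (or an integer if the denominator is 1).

Computing P^2 by repeated multiplication:
P^1 =
  A: [1/2, 1/2]
  B: [1/4, 3/4]
P^2 =
  A: [3/8, 5/8]
  B: [5/16, 11/16]

(P^2)[B -> A] = 5/16

Answer: 5/16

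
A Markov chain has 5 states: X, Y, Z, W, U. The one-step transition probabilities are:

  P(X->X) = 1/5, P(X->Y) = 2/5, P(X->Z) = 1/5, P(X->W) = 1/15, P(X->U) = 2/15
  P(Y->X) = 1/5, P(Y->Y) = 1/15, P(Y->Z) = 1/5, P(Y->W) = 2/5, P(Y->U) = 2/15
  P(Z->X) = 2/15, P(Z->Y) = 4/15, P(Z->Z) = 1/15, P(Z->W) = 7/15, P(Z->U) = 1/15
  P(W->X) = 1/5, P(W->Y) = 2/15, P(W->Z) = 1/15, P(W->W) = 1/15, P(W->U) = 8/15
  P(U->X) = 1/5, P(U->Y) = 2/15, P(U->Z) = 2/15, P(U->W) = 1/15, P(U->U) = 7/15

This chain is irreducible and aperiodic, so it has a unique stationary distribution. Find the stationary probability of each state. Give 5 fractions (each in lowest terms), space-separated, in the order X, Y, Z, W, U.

The stationary distribution satisfies pi = pi * P, i.e.:
  pi_X = 1/5*pi_X + 1/5*pi_Y + 2/15*pi_Z + 1/5*pi_W + 1/5*pi_U
  pi_Y = 2/5*pi_X + 1/15*pi_Y + 4/15*pi_Z + 2/15*pi_W + 2/15*pi_U
  pi_Z = 1/5*pi_X + 1/5*pi_Y + 1/15*pi_Z + 1/15*pi_W + 2/15*pi_U
  pi_W = 1/15*pi_X + 2/5*pi_Y + 7/15*pi_Z + 1/15*pi_W + 1/15*pi_U
  pi_U = 2/15*pi_X + 2/15*pi_Y + 1/15*pi_Z + 8/15*pi_W + 7/15*pi_U
with normalization: pi_X + pi_Y + pi_Z + pi_W + pi_U = 1.

Using the first 4 balance equations plus normalization, the linear system A*pi = b is:
  [-4/5, 1/5, 2/15, 1/5, 1/5] . pi = 0
  [2/5, -14/15, 4/15, 2/15, 2/15] . pi = 0
  [1/5, 1/5, -14/15, 1/15, 2/15] . pi = 0
  [1/15, 2/5, 7/15, -14/15, 1/15] . pi = 0
  [1, 1, 1, 1, 1] . pi = 1

Solving yields:
  pi_X = 2816/14755
  pi_Y = 431/2270
  pi_Z = 405/2951
  pi_W = 1091/5902
  pi_U = 877/2951

Verification (pi * P):
  2816/14755*1/5 + 431/2270*1/5 + 405/2951*2/15 + 1091/5902*1/5 + 877/2951*1/5 = 2816/14755 = pi_X  (ok)
  2816/14755*2/5 + 431/2270*1/15 + 405/2951*4/15 + 1091/5902*2/15 + 877/2951*2/15 = 431/2270 = pi_Y  (ok)
  2816/14755*1/5 + 431/2270*1/5 + 405/2951*1/15 + 1091/5902*1/15 + 877/2951*2/15 = 405/2951 = pi_Z  (ok)
  2816/14755*1/15 + 431/2270*2/5 + 405/2951*7/15 + 1091/5902*1/15 + 877/2951*1/15 = 1091/5902 = pi_W  (ok)
  2816/14755*2/15 + 431/2270*2/15 + 405/2951*1/15 + 1091/5902*8/15 + 877/2951*7/15 = 877/2951 = pi_U  (ok)

Answer: 2816/14755 431/2270 405/2951 1091/5902 877/2951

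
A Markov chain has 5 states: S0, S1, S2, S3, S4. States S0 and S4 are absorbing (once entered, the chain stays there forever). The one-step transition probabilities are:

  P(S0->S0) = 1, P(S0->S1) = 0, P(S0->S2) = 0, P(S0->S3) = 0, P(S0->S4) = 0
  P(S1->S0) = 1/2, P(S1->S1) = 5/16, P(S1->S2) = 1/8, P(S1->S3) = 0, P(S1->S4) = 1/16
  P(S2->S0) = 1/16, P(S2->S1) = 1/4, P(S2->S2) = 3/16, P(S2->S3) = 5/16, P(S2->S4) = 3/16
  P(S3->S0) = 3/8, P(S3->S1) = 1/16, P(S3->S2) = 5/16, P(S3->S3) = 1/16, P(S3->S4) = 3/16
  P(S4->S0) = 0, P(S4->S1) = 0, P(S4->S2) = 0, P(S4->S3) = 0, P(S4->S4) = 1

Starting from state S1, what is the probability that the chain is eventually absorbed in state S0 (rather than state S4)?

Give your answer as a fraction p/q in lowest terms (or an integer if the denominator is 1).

Let a_i = P(absorbed in S0 | start in state i).
Boundary conditions: a_S0 = 1, a_S4 = 0.
For each transient state i, a_i = sum_j P(i->j) * a_j:
  a_S1 = 1/2*a_S0 + 5/16*a_S1 + 1/8*a_S2 + 0*a_S3 + 1/16*a_S4
  a_S2 = 1/16*a_S0 + 1/4*a_S1 + 3/16*a_S2 + 5/16*a_S3 + 3/16*a_S4
  a_S3 = 3/8*a_S0 + 1/16*a_S1 + 5/16*a_S2 + 1/16*a_S3 + 3/16*a_S4

Substituting a_S0 = 1 and a_S4 = 0, rearrange to (I - Q) a = r where r[i] = P(i -> S0):
  [11/16, -1/8, 0] . (a_S1, a_S2, a_S3) = 1/2
  [-1/4, 13/16, -5/16] . (a_S1, a_S2, a_S3) = 1/16
  [-1/16, -5/16, 15/16] . (a_S1, a_S2, a_S3) = 3/8

Solving yields:
  a_S1 = 5/6
  a_S2 = 7/12
  a_S3 = 13/20

Starting state is S1, so the absorption probability is a_S1 = 5/6.

Answer: 5/6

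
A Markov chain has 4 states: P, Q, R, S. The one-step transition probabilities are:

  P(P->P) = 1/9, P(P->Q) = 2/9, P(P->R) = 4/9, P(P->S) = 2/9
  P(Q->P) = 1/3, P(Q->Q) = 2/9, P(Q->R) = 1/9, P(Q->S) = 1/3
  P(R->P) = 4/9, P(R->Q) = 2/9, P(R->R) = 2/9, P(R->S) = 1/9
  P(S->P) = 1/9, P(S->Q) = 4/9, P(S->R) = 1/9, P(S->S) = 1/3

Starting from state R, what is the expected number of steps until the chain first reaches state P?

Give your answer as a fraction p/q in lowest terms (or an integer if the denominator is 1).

Let h_i = expected steps to first reach P from state i.
Boundary: h_P = 0.
First-step equations for the other states:
  h_Q = 1 + 1/3*h_P + 2/9*h_Q + 1/9*h_R + 1/3*h_S
  h_R = 1 + 4/9*h_P + 2/9*h_Q + 2/9*h_R + 1/9*h_S
  h_S = 1 + 1/9*h_P + 4/9*h_Q + 1/9*h_R + 1/3*h_S

Substituting h_P = 0 and rearranging gives the linear system (I - Q) h = 1:
  [7/9, -1/9, -1/3] . (h_Q, h_R, h_S) = 1
  [-2/9, 7/9, -1/9] . (h_Q, h_R, h_S) = 1
  [-4/9, -1/9, 2/3] . (h_Q, h_R, h_S) = 1

Solving yields:
  h_Q = 648/181
  h_R = 531/181
  h_S = 792/181

Starting state is R, so the expected hitting time is h_R = 531/181.

Answer: 531/181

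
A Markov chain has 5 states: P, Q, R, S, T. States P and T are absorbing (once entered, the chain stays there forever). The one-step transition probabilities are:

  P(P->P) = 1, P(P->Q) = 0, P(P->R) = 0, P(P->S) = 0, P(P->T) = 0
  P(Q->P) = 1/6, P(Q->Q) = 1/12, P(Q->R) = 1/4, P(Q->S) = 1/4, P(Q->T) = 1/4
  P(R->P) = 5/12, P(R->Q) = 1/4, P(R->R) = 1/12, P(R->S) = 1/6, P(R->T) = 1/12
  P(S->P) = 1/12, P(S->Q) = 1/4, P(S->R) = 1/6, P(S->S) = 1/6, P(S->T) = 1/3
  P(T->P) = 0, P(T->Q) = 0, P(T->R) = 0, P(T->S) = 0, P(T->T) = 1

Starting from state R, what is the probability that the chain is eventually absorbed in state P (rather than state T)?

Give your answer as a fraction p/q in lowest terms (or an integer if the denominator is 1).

Answer: 608/941

Derivation:
Let a_i = P(absorbed in P | start in state i).
Boundary conditions: a_P = 1, a_T = 0.
For each transient state i, a_i = sum_j P(i->j) * a_j:
  a_Q = 1/6*a_P + 1/12*a_Q + 1/4*a_R + 1/4*a_S + 1/4*a_T
  a_R = 5/12*a_P + 1/4*a_Q + 1/12*a_R + 1/6*a_S + 1/12*a_T
  a_S = 1/12*a_P + 1/4*a_Q + 1/6*a_R + 1/6*a_S + 1/3*a_T

Substituting a_P = 1 and a_T = 0, rearrange to (I - Q) a = r where r[i] = P(i -> P):
  [11/12, -1/4, -1/4] . (a_Q, a_R, a_S) = 1/6
  [-1/4, 11/12, -1/6] . (a_Q, a_R, a_S) = 5/12
  [-1/4, -1/6, 5/6] . (a_Q, a_R, a_S) = 1/12

Solving yields:
  a_Q = 431/941
  a_R = 608/941
  a_S = 345/941

Starting state is R, so the absorption probability is a_R = 608/941.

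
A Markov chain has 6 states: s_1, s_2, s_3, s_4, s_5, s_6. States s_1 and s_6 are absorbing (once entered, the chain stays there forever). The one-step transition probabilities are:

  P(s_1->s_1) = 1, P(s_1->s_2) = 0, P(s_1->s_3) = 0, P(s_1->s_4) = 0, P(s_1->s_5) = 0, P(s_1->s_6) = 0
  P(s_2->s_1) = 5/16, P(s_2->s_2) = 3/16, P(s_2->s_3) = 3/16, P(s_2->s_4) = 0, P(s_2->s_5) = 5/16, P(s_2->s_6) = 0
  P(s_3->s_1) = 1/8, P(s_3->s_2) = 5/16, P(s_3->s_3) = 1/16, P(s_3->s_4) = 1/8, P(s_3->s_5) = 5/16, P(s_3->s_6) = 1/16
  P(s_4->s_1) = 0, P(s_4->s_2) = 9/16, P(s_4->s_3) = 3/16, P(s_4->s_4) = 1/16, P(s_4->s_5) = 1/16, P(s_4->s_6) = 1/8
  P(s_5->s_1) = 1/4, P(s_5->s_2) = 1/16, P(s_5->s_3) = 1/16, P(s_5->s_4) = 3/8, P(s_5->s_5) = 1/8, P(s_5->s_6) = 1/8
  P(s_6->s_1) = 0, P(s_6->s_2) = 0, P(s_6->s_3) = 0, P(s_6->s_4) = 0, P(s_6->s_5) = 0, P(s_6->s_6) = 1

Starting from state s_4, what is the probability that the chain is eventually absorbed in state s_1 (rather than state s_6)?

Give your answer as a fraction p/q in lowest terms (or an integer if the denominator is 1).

Answer: 1743/2560

Derivation:
Let a_i = P(absorbed in s_1 | start in state i).
Boundary conditions: a_s_1 = 1, a_s_6 = 0.
For each transient state i, a_i = sum_j P(i->j) * a_j:
  a_s_2 = 5/16*a_s_1 + 3/16*a_s_2 + 3/16*a_s_3 + 0*a_s_4 + 5/16*a_s_5 + 0*a_s_6
  a_s_3 = 1/8*a_s_1 + 5/16*a_s_2 + 1/16*a_s_3 + 1/8*a_s_4 + 5/16*a_s_5 + 1/16*a_s_6
  a_s_4 = 0*a_s_1 + 9/16*a_s_2 + 3/16*a_s_3 + 1/16*a_s_4 + 1/16*a_s_5 + 1/8*a_s_6
  a_s_5 = 1/4*a_s_1 + 1/16*a_s_2 + 1/16*a_s_3 + 3/8*a_s_4 + 1/8*a_s_5 + 1/8*a_s_6

Substituting a_s_1 = 1 and a_s_6 = 0, rearrange to (I - Q) a = r where r[i] = P(i -> s_1):
  [13/16, -3/16, 0, -5/16] . (a_s_2, a_s_3, a_s_4, a_s_5) = 5/16
  [-5/16, 15/16, -1/8, -5/16] . (a_s_2, a_s_3, a_s_4, a_s_5) = 1/8
  [-9/16, -3/16, 15/16, -1/16] . (a_s_2, a_s_3, a_s_4, a_s_5) = 0
  [-1/16, -1/16, -3/8, 7/8] . (a_s_2, a_s_3, a_s_4, a_s_5) = 1/4

Solving yields:
  a_s_2 = 20903/25600
  a_s_3 = 18573/25600
  a_s_4 = 1743/2560
  a_s_5 = 4401/6400

Starting state is s_4, so the absorption probability is a_s_4 = 1743/2560.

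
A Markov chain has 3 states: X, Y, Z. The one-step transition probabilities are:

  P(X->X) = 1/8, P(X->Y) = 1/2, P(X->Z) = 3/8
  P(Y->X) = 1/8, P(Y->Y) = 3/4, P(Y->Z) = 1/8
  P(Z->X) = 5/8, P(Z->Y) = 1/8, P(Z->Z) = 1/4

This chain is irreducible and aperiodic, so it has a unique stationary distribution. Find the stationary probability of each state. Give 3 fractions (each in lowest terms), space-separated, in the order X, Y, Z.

Answer: 11/48 9/16 5/24

Derivation:
The stationary distribution satisfies pi = pi * P, i.e.:
  pi_X = 1/8*pi_X + 1/8*pi_Y + 5/8*pi_Z
  pi_Y = 1/2*pi_X + 3/4*pi_Y + 1/8*pi_Z
  pi_Z = 3/8*pi_X + 1/8*pi_Y + 1/4*pi_Z
with normalization: pi_X + pi_Y + pi_Z = 1.

Using the first 2 balance equations plus normalization, the linear system A*pi = b is:
  [-7/8, 1/8, 5/8] . pi = 0
  [1/2, -1/4, 1/8] . pi = 0
  [1, 1, 1] . pi = 1

Solving yields:
  pi_X = 11/48
  pi_Y = 9/16
  pi_Z = 5/24

Verification (pi * P):
  11/48*1/8 + 9/16*1/8 + 5/24*5/8 = 11/48 = pi_X  (ok)
  11/48*1/2 + 9/16*3/4 + 5/24*1/8 = 9/16 = pi_Y  (ok)
  11/48*3/8 + 9/16*1/8 + 5/24*1/4 = 5/24 = pi_Z  (ok)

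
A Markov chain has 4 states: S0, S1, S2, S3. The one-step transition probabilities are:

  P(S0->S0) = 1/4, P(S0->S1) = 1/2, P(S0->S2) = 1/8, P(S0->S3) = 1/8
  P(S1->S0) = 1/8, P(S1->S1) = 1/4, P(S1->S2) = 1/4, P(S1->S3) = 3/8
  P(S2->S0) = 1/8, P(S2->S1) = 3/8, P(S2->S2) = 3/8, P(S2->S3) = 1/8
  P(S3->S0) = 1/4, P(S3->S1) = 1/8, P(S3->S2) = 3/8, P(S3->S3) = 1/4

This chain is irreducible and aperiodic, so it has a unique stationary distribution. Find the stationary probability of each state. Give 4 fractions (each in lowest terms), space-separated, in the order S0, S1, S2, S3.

Answer: 82/467 141/467 137/467 107/467

Derivation:
The stationary distribution satisfies pi = pi * P, i.e.:
  pi_S0 = 1/4*pi_S0 + 1/8*pi_S1 + 1/8*pi_S2 + 1/4*pi_S3
  pi_S1 = 1/2*pi_S0 + 1/4*pi_S1 + 3/8*pi_S2 + 1/8*pi_S3
  pi_S2 = 1/8*pi_S0 + 1/4*pi_S1 + 3/8*pi_S2 + 3/8*pi_S3
  pi_S3 = 1/8*pi_S0 + 3/8*pi_S1 + 1/8*pi_S2 + 1/4*pi_S3
with normalization: pi_S0 + pi_S1 + pi_S2 + pi_S3 = 1.

Using the first 3 balance equations plus normalization, the linear system A*pi = b is:
  [-3/4, 1/8, 1/8, 1/4] . pi = 0
  [1/2, -3/4, 3/8, 1/8] . pi = 0
  [1/8, 1/4, -5/8, 3/8] . pi = 0
  [1, 1, 1, 1] . pi = 1

Solving yields:
  pi_S0 = 82/467
  pi_S1 = 141/467
  pi_S2 = 137/467
  pi_S3 = 107/467

Verification (pi * P):
  82/467*1/4 + 141/467*1/8 + 137/467*1/8 + 107/467*1/4 = 82/467 = pi_S0  (ok)
  82/467*1/2 + 141/467*1/4 + 137/467*3/8 + 107/467*1/8 = 141/467 = pi_S1  (ok)
  82/467*1/8 + 141/467*1/4 + 137/467*3/8 + 107/467*3/8 = 137/467 = pi_S2  (ok)
  82/467*1/8 + 141/467*3/8 + 137/467*1/8 + 107/467*1/4 = 107/467 = pi_S3  (ok)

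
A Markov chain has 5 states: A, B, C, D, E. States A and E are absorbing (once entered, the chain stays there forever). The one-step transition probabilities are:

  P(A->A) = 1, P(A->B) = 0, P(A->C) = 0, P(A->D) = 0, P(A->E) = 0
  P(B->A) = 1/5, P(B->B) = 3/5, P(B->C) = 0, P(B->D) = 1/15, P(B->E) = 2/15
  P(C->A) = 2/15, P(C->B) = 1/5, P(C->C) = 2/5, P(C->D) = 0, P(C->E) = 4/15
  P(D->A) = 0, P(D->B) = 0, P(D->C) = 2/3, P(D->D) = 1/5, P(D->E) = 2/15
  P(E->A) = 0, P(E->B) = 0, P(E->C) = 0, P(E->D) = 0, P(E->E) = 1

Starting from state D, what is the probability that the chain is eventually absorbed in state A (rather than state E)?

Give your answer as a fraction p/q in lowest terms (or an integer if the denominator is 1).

Let a_i = P(absorbed in A | start in state i).
Boundary conditions: a_A = 1, a_E = 0.
For each transient state i, a_i = sum_j P(i->j) * a_j:
  a_B = 1/5*a_A + 3/5*a_B + 0*a_C + 1/15*a_D + 2/15*a_E
  a_C = 2/15*a_A + 1/5*a_B + 2/5*a_C + 0*a_D + 4/15*a_E
  a_D = 0*a_A + 0*a_B + 2/3*a_C + 1/5*a_D + 2/15*a_E

Substituting a_A = 1 and a_E = 0, rearrange to (I - Q) a = r where r[i] = P(i -> A):
  [2/5, 0, -1/15] . (a_B, a_C, a_D) = 1/5
  [-1/5, 3/5, 0] . (a_B, a_C, a_D) = 2/15
  [0, -2/3, 4/5] . (a_B, a_C, a_D) = 0

Solving yields:
  a_B = 172/309
  a_C = 42/103
  a_D = 35/103

Starting state is D, so the absorption probability is a_D = 35/103.

Answer: 35/103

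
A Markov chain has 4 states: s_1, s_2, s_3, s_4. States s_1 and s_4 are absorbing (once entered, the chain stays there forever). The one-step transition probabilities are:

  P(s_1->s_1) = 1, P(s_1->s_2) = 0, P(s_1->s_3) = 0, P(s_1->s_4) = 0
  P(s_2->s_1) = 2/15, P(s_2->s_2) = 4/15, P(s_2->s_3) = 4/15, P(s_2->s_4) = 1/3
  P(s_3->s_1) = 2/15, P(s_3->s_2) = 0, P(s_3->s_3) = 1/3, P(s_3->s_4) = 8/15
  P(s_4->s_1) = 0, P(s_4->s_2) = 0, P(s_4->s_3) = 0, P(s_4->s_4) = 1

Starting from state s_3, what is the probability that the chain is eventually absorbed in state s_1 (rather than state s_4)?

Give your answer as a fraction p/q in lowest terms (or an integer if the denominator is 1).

Answer: 1/5

Derivation:
Let a_i = P(absorbed in s_1 | start in state i).
Boundary conditions: a_s_1 = 1, a_s_4 = 0.
For each transient state i, a_i = sum_j P(i->j) * a_j:
  a_s_2 = 2/15*a_s_1 + 4/15*a_s_2 + 4/15*a_s_3 + 1/3*a_s_4
  a_s_3 = 2/15*a_s_1 + 0*a_s_2 + 1/3*a_s_3 + 8/15*a_s_4

Substituting a_s_1 = 1 and a_s_4 = 0, rearrange to (I - Q) a = r where r[i] = P(i -> s_1):
  [11/15, -4/15] . (a_s_2, a_s_3) = 2/15
  [0, 2/3] . (a_s_2, a_s_3) = 2/15

Solving yields:
  a_s_2 = 14/55
  a_s_3 = 1/5

Starting state is s_3, so the absorption probability is a_s_3 = 1/5.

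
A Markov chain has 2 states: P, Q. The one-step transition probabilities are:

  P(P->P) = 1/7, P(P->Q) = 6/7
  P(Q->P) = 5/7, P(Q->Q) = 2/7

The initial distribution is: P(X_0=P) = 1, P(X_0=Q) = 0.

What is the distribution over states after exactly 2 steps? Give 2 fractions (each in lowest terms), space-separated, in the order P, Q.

Answer: 31/49 18/49

Derivation:
Propagating the distribution step by step (d_{t+1} = d_t * P):
d_0 = (P=1, Q=0)
  d_1[P] = 1*1/7 + 0*5/7 = 1/7
  d_1[Q] = 1*6/7 + 0*2/7 = 6/7
d_1 = (P=1/7, Q=6/7)
  d_2[P] = 1/7*1/7 + 6/7*5/7 = 31/49
  d_2[Q] = 1/7*6/7 + 6/7*2/7 = 18/49
d_2 = (P=31/49, Q=18/49)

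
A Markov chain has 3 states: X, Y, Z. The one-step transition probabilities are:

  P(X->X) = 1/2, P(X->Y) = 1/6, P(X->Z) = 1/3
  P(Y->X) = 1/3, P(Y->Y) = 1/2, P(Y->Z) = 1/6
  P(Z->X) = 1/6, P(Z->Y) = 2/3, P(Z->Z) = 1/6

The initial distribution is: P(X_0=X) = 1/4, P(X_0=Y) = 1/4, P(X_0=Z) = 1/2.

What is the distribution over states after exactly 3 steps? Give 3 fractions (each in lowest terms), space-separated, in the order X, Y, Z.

Propagating the distribution step by step (d_{t+1} = d_t * P):
d_0 = (X=1/4, Y=1/4, Z=1/2)
  d_1[X] = 1/4*1/2 + 1/4*1/3 + 1/2*1/6 = 7/24
  d_1[Y] = 1/4*1/6 + 1/4*1/2 + 1/2*2/3 = 1/2
  d_1[Z] = 1/4*1/3 + 1/4*1/6 + 1/2*1/6 = 5/24
d_1 = (X=7/24, Y=1/2, Z=5/24)
  d_2[X] = 7/24*1/2 + 1/2*1/3 + 5/24*1/6 = 25/72
  d_2[Y] = 7/24*1/6 + 1/2*1/2 + 5/24*2/3 = 7/16
  d_2[Z] = 7/24*1/3 + 1/2*1/6 + 5/24*1/6 = 31/144
d_2 = (X=25/72, Y=7/16, Z=31/144)
  d_3[X] = 25/72*1/2 + 7/16*1/3 + 31/144*1/6 = 307/864
  d_3[Y] = 25/72*1/6 + 7/16*1/2 + 31/144*2/3 = 121/288
  d_3[Z] = 25/72*1/3 + 7/16*1/6 + 31/144*1/6 = 97/432
d_3 = (X=307/864, Y=121/288, Z=97/432)

Answer: 307/864 121/288 97/432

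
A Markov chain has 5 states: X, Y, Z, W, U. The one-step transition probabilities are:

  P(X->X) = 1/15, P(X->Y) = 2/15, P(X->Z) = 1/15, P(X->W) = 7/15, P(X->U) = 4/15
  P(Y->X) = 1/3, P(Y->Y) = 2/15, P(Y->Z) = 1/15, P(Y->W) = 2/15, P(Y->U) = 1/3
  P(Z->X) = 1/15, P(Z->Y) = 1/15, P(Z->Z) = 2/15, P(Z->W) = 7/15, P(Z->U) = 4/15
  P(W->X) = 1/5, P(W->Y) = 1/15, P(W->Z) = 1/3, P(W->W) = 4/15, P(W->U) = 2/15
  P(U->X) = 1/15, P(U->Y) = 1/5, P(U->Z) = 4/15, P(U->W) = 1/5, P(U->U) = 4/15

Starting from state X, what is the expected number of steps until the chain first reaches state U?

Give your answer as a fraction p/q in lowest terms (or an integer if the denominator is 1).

Answer: 369/83

Derivation:
Let h_i = expected steps to first reach U from state i.
Boundary: h_U = 0.
First-step equations for the other states:
  h_X = 1 + 1/15*h_X + 2/15*h_Y + 1/15*h_Z + 7/15*h_W + 4/15*h_U
  h_Y = 1 + 1/3*h_X + 2/15*h_Y + 1/15*h_Z + 2/15*h_W + 1/3*h_U
  h_Z = 1 + 1/15*h_X + 1/15*h_Y + 2/15*h_Z + 7/15*h_W + 4/15*h_U
  h_W = 1 + 1/5*h_X + 1/15*h_Y + 1/3*h_Z + 4/15*h_W + 2/15*h_U

Substituting h_U = 0 and rearranging gives the linear system (I - Q) h = 1:
  [14/15, -2/15, -1/15, -7/15] . (h_X, h_Y, h_Z, h_W) = 1
  [-1/3, 13/15, -1/15, -2/15] . (h_X, h_Y, h_Z, h_W) = 1
  [-1/15, -1/15, 13/15, -7/15] . (h_X, h_Y, h_Z, h_W) = 1
  [-1/5, -1/15, -1/3, 11/15] . (h_X, h_Y, h_Z, h_W) = 1

Solving yields:
  h_X = 369/83
  h_Y = 1649/415
  h_Z = 1859/415
  h_W = 2064/415

Starting state is X, so the expected hitting time is h_X = 369/83.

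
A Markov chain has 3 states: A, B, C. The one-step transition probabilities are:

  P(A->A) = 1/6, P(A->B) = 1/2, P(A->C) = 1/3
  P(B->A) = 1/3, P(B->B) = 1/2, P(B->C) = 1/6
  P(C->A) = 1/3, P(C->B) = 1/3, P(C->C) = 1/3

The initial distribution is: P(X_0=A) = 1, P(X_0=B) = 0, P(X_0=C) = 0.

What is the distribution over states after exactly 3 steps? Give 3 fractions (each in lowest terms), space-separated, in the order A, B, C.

Answer: 61/216 11/24 7/27

Derivation:
Propagating the distribution step by step (d_{t+1} = d_t * P):
d_0 = (A=1, B=0, C=0)
  d_1[A] = 1*1/6 + 0*1/3 + 0*1/3 = 1/6
  d_1[B] = 1*1/2 + 0*1/2 + 0*1/3 = 1/2
  d_1[C] = 1*1/3 + 0*1/6 + 0*1/3 = 1/3
d_1 = (A=1/6, B=1/2, C=1/3)
  d_2[A] = 1/6*1/6 + 1/2*1/3 + 1/3*1/3 = 11/36
  d_2[B] = 1/6*1/2 + 1/2*1/2 + 1/3*1/3 = 4/9
  d_2[C] = 1/6*1/3 + 1/2*1/6 + 1/3*1/3 = 1/4
d_2 = (A=11/36, B=4/9, C=1/4)
  d_3[A] = 11/36*1/6 + 4/9*1/3 + 1/4*1/3 = 61/216
  d_3[B] = 11/36*1/2 + 4/9*1/2 + 1/4*1/3 = 11/24
  d_3[C] = 11/36*1/3 + 4/9*1/6 + 1/4*1/3 = 7/27
d_3 = (A=61/216, B=11/24, C=7/27)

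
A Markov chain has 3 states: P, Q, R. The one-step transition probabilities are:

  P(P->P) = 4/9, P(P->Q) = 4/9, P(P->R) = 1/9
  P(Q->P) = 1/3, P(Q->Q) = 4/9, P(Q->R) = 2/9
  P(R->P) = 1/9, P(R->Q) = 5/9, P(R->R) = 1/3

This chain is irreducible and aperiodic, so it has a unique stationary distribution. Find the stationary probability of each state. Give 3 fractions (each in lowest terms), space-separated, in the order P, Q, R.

The stationary distribution satisfies pi = pi * P, i.e.:
  pi_P = 4/9*pi_P + 1/3*pi_Q + 1/9*pi_R
  pi_Q = 4/9*pi_P + 4/9*pi_Q + 5/9*pi_R
  pi_R = 1/9*pi_P + 2/9*pi_Q + 1/3*pi_R
with normalization: pi_P + pi_Q + pi_R = 1.

Using the first 2 balance equations plus normalization, the linear system A*pi = b is:
  [-5/9, 1/3, 1/9] . pi = 0
  [4/9, -5/9, 5/9] . pi = 0
  [1, 1, 1] . pi = 1

Solving yields:
  pi_P = 10/31
  pi_Q = 29/62
  pi_R = 13/62

Verification (pi * P):
  10/31*4/9 + 29/62*1/3 + 13/62*1/9 = 10/31 = pi_P  (ok)
  10/31*4/9 + 29/62*4/9 + 13/62*5/9 = 29/62 = pi_Q  (ok)
  10/31*1/9 + 29/62*2/9 + 13/62*1/3 = 13/62 = pi_R  (ok)

Answer: 10/31 29/62 13/62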